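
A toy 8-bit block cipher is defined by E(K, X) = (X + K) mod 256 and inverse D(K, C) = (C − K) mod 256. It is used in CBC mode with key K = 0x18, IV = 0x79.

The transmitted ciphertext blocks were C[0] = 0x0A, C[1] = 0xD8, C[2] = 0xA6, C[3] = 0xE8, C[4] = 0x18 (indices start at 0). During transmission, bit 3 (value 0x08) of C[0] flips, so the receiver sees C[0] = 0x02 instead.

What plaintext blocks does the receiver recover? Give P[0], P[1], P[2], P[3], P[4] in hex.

P[0] = 0x93, P[1] = 0xC2, P[2] = 0x56, P[3] = 0x76, P[4] = 0xE8

CBC decryption: P_i = D(K, C_i) ⊕ C_{i−1}, with C_{−1} = IV.
Only C[0] changed, to 0x02. In CBC, a change in C_i garbles P_i and flips the same bit in P_{i+1}. Decrypting the received ciphertext:
P[0]: D(K, 0x02) = 0xEA; 0xEA ⊕ 0x79 = 0x93.
P[1]: D(K, 0xD8) = 0xC0; 0xC0 ⊕ 0x02 = 0xC2.
P[2]: D(K, 0xA6) = 0x8E; 0x8E ⊕ 0xD8 = 0x56.
P[3]: D(K, 0xE8) = 0xD0; 0xD0 ⊕ 0xA6 = 0x76.
P[4]: D(K, 0x18) = 0x00; 0x00 ⊕ 0xE8 = 0xE8.
Blocks that differ from the original plaintext: P[0], P[1].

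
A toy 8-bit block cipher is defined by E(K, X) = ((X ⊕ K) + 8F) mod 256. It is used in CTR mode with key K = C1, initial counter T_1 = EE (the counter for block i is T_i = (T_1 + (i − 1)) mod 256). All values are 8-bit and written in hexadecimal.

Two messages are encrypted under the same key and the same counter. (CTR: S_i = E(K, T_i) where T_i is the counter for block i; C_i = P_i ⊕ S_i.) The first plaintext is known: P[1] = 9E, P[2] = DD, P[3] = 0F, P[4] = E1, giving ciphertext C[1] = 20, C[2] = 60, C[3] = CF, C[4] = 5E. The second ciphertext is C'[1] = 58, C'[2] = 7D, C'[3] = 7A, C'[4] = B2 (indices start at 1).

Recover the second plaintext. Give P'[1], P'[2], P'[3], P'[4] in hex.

P'[1] = E6, P'[2] = C0, P'[3] = BA, P'[4] = 0D

In CTR with a reused counter, both messages share the same keystream S_i, so C_i ⊕ C'_i = P_i ⊕ P'_i and thus P'_i = P_i ⊕ C_i ⊕ C'_i.
P'[1]: 9E ⊕ 20 ⊕ 58 = E6.
P'[2]: DD ⊕ 60 ⊕ 7D = C0.
P'[3]: 0F ⊕ CF ⊕ 7A = BA.
P'[4]: E1 ⊕ 5E ⊕ B2 = 0D.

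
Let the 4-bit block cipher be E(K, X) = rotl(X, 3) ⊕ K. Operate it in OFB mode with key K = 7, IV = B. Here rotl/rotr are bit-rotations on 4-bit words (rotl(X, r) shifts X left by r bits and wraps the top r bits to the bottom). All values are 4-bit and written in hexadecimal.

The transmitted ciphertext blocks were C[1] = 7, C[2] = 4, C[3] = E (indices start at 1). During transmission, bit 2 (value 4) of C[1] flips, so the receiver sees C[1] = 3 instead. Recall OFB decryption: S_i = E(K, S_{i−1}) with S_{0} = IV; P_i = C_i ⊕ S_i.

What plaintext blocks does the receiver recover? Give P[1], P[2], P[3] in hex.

Only C[1] changed, to 3. In OFB, a change in C_i flips the same bit in P_i only; the keystream is unaffected. Decrypting the received ciphertext:
P[1]: S = E(K, B) = A; 3 ⊕ A = 9.
P[2]: S = E(K, A) = 2; 4 ⊕ 2 = 6.
P[3]: S = E(K, 2) = 6; E ⊕ 6 = 8.
Blocks that differ from the original plaintext: P[1].

P[1] = 9, P[2] = 6, P[3] = 8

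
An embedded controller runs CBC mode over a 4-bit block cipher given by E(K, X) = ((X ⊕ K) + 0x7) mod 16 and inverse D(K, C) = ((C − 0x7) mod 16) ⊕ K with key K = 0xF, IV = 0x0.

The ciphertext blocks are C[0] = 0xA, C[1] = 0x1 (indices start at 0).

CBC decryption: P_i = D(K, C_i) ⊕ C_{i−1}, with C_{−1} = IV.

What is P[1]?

P[1]: D(K, 0x1) = 0x5; 0x5 ⊕ 0xA = 0xF.

P[1] = 0xF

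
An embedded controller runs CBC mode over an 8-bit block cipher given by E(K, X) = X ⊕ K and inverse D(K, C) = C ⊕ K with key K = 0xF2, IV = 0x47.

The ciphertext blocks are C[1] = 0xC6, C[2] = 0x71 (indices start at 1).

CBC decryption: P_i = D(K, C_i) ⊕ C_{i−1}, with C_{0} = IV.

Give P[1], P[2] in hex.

P[1]: D(K, 0xC6) = 0x34; 0x34 ⊕ 0x47 = 0x73.
P[2]: D(K, 0x71) = 0x83; 0x83 ⊕ 0xC6 = 0x45.

P[1] = 0x73, P[2] = 0x45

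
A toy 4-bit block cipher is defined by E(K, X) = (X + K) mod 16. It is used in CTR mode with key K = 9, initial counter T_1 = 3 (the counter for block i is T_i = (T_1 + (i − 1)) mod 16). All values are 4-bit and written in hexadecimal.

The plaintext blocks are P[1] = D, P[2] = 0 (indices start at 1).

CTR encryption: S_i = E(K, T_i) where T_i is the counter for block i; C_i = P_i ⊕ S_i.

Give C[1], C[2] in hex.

C[1]: T = 3, S = E(K, T) = C; D ⊕ C = 1.
C[2]: T = 4, S = E(K, T) = D; 0 ⊕ D = D.

C[1] = 1, C[2] = D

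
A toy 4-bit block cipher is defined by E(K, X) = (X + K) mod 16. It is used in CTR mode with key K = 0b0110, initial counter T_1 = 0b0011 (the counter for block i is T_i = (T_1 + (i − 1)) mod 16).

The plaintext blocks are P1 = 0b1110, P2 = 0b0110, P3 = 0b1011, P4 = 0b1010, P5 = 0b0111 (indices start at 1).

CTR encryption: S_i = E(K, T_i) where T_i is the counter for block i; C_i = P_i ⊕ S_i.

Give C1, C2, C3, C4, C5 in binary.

C1 = 0b0111, C2 = 0b1100, C3 = 0b0000, C4 = 0b0110, C5 = 0b1010

C1: T = 0b0011, S = E(K, T) = 0b1001; 0b1110 ⊕ 0b1001 = 0b0111.
C2: T = 0b0100, S = E(K, T) = 0b1010; 0b0110 ⊕ 0b1010 = 0b1100.
C3: T = 0b0101, S = E(K, T) = 0b1011; 0b1011 ⊕ 0b1011 = 0b0000.
C4: T = 0b0110, S = E(K, T) = 0b1100; 0b1010 ⊕ 0b1100 = 0b0110.
C5: T = 0b0111, S = E(K, T) = 0b1101; 0b0111 ⊕ 0b1101 = 0b1010.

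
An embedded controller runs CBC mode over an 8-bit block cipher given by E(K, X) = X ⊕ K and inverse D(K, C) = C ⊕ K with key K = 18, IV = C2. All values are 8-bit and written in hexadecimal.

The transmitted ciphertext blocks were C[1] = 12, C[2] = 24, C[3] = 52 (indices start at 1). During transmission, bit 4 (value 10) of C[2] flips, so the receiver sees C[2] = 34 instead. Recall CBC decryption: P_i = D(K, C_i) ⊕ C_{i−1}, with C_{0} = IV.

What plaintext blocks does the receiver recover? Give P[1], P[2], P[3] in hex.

Only C[2] changed, to 34. In CBC, a change in C_i garbles P_i and flips the same bit in P_{i+1}. Decrypting the received ciphertext:
P[1]: D(K, 12) = 0A; 0A ⊕ C2 = C8.
P[2]: D(K, 34) = 2C; 2C ⊕ 12 = 3E.
P[3]: D(K, 52) = 4A; 4A ⊕ 34 = 7E.
Blocks that differ from the original plaintext: P[2], P[3].

P[1] = C8, P[2] = 3E, P[3] = 7E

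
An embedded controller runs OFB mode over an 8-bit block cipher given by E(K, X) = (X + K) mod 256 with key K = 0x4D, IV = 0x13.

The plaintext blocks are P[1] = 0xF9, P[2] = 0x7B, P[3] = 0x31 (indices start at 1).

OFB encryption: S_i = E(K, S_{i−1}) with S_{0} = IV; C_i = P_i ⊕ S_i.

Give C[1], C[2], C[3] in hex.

C[1] = 0x99, C[2] = 0xD6, C[3] = 0xCB

C[1]: S = E(K, 0x13) = 0x60; 0xF9 ⊕ 0x60 = 0x99.
C[2]: S = E(K, 0x60) = 0xAD; 0x7B ⊕ 0xAD = 0xD6.
C[3]: S = E(K, 0xAD) = 0xFA; 0x31 ⊕ 0xFA = 0xCB.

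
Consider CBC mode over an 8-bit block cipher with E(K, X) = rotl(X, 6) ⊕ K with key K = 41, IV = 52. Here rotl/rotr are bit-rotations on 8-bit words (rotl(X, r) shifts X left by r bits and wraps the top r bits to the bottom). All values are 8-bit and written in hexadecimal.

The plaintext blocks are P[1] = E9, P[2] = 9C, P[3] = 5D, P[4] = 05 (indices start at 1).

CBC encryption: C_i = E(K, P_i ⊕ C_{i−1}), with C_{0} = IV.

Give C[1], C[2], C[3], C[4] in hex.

C[1]: P[1] ⊕ 52 = BB; E(K, BB) = AF.
C[2]: P[2] ⊕ AF = 33; E(K, 33) = 8D.
C[3]: P[3] ⊕ 8D = D0; E(K, D0) = 75.
C[4]: P[4] ⊕ 75 = 70; E(K, 70) = 5D.

C[1] = AF, C[2] = 8D, C[3] = 75, C[4] = 5D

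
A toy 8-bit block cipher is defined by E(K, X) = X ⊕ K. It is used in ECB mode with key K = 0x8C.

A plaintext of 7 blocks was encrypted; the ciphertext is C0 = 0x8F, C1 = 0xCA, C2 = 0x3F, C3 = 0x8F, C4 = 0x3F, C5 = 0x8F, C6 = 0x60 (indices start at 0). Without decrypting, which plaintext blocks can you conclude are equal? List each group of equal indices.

P0 = P3 = P5; P2 = P4

ECB encrypts each block independently with the same key, so equal ciphertext blocks imply equal plaintext blocks.
C0 = C3 = C5 = 0x8F, so P0 = P3 = P5.
C2 = C4 = 0x3F, so P2 = P4.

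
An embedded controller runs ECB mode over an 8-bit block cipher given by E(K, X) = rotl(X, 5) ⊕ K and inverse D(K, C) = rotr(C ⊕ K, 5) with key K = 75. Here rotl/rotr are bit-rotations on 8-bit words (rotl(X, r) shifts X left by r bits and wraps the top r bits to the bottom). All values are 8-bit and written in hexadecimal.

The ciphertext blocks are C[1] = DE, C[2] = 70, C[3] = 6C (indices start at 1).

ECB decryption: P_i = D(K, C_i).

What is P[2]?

P[2]: D(K, 70) = 28.

P[2] = 28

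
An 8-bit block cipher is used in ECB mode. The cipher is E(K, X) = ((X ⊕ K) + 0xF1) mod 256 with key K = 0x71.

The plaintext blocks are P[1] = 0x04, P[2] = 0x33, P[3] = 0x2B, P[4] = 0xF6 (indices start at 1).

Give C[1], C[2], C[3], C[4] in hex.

C[1] = 0x66, C[2] = 0x33, C[3] = 0x4B, C[4] = 0x78

ECB encryption: C_i = E(K, P_i).
C[1]: E(K, 0x04) = 0x66.
C[2]: E(K, 0x33) = 0x33.
C[3]: E(K, 0x2B) = 0x4B.
C[4]: E(K, 0xF6) = 0x78.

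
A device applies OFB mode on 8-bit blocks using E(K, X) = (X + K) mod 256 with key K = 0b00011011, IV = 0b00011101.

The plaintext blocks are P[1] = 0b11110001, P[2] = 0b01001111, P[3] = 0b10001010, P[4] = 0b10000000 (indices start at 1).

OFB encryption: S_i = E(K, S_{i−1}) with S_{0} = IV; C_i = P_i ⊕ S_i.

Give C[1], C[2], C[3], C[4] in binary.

C[1]: S = E(K, 0b00011101) = 0b00111000; 0b11110001 ⊕ 0b00111000 = 0b11001001.
C[2]: S = E(K, 0b00111000) = 0b01010011; 0b01001111 ⊕ 0b01010011 = 0b00011100.
C[3]: S = E(K, 0b01010011) = 0b01101110; 0b10001010 ⊕ 0b01101110 = 0b11100100.
C[4]: S = E(K, 0b01101110) = 0b10001001; 0b10000000 ⊕ 0b10001001 = 0b00001001.

C[1] = 0b11001001, C[2] = 0b00011100, C[3] = 0b11100100, C[4] = 0b00001001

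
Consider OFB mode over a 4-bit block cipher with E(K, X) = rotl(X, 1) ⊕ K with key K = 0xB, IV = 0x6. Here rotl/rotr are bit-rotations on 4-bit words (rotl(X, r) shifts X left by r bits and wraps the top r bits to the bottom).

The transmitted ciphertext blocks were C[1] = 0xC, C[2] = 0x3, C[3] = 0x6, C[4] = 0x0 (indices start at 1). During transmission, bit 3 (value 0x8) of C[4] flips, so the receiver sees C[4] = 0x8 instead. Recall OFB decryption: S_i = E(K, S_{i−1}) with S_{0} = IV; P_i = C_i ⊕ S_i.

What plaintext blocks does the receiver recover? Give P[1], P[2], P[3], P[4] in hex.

Only C[4] changed, to 0x8. In OFB, a change in C_i flips the same bit in P_i only; the keystream is unaffected. Decrypting the received ciphertext:
P[1]: S = E(K, 0x6) = 0x7; 0xC ⊕ 0x7 = 0xB.
P[2]: S = E(K, 0x7) = 0x5; 0x3 ⊕ 0x5 = 0x6.
P[3]: S = E(K, 0x5) = 0x1; 0x6 ⊕ 0x1 = 0x7.
P[4]: S = E(K, 0x1) = 0x9; 0x8 ⊕ 0x9 = 0x1.
Blocks that differ from the original plaintext: P[4].

P[1] = 0xB, P[2] = 0x6, P[3] = 0x7, P[4] = 0x1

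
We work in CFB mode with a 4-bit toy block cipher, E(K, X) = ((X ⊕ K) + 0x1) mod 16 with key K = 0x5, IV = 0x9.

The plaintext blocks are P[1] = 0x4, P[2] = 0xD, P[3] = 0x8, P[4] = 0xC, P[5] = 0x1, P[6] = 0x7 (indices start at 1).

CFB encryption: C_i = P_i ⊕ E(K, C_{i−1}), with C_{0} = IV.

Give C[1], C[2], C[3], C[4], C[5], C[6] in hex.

C[1] = 0x9, C[2] = 0x0, C[3] = 0xE, C[4] = 0x0, C[5] = 0x7, C[6] = 0x4

C[1]: E(K, 0x9) = 0xD; 0x4 ⊕ 0xD = 0x9.
C[2]: E(K, 0x9) = 0xD; 0xD ⊕ 0xD = 0x0.
C[3]: E(K, 0x0) = 0x6; 0x8 ⊕ 0x6 = 0xE.
C[4]: E(K, 0xE) = 0xC; 0xC ⊕ 0xC = 0x0.
C[5]: E(K, 0x0) = 0x6; 0x1 ⊕ 0x6 = 0x7.
C[6]: E(K, 0x7) = 0x3; 0x7 ⊕ 0x3 = 0x4.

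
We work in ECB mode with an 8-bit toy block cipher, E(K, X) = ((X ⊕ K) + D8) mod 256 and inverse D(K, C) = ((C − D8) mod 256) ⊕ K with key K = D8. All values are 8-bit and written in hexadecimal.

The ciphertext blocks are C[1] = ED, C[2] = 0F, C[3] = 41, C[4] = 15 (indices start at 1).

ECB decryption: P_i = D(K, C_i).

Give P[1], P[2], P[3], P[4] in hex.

P[1]: D(K, ED) = CD.
P[2]: D(K, 0F) = EF.
P[3]: D(K, 41) = B1.
P[4]: D(K, 15) = E5.

P[1] = CD, P[2] = EF, P[3] = B1, P[4] = E5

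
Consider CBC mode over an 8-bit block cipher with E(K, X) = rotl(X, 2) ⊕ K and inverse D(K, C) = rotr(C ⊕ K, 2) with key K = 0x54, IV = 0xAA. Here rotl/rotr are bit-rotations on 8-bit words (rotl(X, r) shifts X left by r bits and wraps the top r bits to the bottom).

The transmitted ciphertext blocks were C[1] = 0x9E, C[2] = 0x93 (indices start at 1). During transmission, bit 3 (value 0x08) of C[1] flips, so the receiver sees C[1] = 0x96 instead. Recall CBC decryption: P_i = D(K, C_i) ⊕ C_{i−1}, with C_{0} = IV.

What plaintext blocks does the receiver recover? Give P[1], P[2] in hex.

Only C[1] changed, to 0x96. In CBC, a change in C_i garbles P_i and flips the same bit in P_{i+1}. Decrypting the received ciphertext:
P[1]: D(K, 0x96) = 0xB0; 0xB0 ⊕ 0xAA = 0x1A.
P[2]: D(K, 0x93) = 0xF1; 0xF1 ⊕ 0x96 = 0x67.
Blocks that differ from the original plaintext: P[1], P[2].

P[1] = 0x1A, P[2] = 0x67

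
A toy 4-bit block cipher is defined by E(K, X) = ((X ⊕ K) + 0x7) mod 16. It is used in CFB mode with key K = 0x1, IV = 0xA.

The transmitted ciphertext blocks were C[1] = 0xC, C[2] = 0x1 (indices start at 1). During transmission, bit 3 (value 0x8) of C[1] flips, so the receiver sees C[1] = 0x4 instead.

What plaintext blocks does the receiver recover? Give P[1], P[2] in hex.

P[1] = 0x6, P[2] = 0xD

CFB decryption: P_i = C_i ⊕ E(K, C_{i−1}), with C_{0} = IV.
Only C[1] changed, to 0x4. In CFB, a change in C_i flips the same bit in P_i and garbles P_{i+1}. Decrypting the received ciphertext:
P[1]: E(K, 0xA) = 0x2; 0x4 ⊕ 0x2 = 0x6.
P[2]: E(K, 0x4) = 0xC; 0x1 ⊕ 0xC = 0xD.
Blocks that differ from the original plaintext: P[1], P[2].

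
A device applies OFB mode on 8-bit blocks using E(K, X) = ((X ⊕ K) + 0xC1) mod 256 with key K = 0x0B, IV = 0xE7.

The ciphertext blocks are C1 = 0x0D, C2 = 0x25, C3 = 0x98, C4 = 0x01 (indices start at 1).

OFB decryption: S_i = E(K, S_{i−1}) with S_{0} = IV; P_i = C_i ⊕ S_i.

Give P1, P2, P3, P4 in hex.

P1: S = E(K, 0xE7) = 0xAD; 0x0D ⊕ 0xAD = 0xA0.
P2: S = E(K, 0xAD) = 0x67; 0x25 ⊕ 0x67 = 0x42.
P3: S = E(K, 0x67) = 0x2D; 0x98 ⊕ 0x2D = 0xB5.
P4: S = E(K, 0x2D) = 0xE7; 0x01 ⊕ 0xE7 = 0xE6.

P1 = 0xA0, P2 = 0x42, P3 = 0xB5, P4 = 0xE6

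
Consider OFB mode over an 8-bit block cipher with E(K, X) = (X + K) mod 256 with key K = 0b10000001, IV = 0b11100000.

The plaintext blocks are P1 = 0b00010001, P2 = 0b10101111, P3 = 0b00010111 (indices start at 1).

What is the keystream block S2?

0b11100010

OFB encryption: S_i = E(K, S_{i−1}) with S_{0} = IV; C_i = P_i ⊕ S_i.
C1: S = E(K, 0b11100000) = 0b01100001; 0b00010001 ⊕ 0b01100001 = 0b01110000.
C2: S = E(K, 0b01100001) = 0b11100010; 0b10101111 ⊕ 0b11100010 = 0b01001101.
So S2 = 0b11100010.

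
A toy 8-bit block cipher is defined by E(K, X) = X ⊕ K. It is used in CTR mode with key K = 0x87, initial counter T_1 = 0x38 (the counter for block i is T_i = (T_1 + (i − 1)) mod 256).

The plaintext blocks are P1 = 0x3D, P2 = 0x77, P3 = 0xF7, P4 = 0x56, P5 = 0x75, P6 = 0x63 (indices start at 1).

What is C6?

C6 = 0xD9

CTR encryption: S_i = E(K, T_i) where T_i is the counter for block i; C_i = P_i ⊕ S_i.
C1: T = 0x38, S = E(K, T) = 0xBF; 0x3D ⊕ 0xBF = 0x82.
C2: T = 0x39, S = E(K, T) = 0xBE; 0x77 ⊕ 0xBE = 0xC9.
C3: T = 0x3A, S = E(K, T) = 0xBD; 0xF7 ⊕ 0xBD = 0x4A.
C4: T = 0x3B, S = E(K, T) = 0xBC; 0x56 ⊕ 0xBC = 0xEA.
C5: T = 0x3C, S = E(K, T) = 0xBB; 0x75 ⊕ 0xBB = 0xCE.
C6: T = 0x3D, S = E(K, T) = 0xBA; 0x63 ⊕ 0xBA = 0xD9.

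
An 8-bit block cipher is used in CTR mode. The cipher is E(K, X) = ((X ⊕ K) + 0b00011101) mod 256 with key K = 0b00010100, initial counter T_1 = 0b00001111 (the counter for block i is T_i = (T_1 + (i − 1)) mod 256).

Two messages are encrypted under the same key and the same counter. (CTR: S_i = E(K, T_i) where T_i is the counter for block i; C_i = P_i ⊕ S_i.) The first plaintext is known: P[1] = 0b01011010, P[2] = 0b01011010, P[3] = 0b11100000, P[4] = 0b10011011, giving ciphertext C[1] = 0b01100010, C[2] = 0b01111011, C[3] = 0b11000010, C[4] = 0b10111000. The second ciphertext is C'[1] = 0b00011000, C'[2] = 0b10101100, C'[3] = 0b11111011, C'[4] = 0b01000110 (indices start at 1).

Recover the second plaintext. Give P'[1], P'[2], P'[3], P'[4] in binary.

P'[1] = 0b00100000, P'[2] = 0b10001101, P'[3] = 0b11011001, P'[4] = 0b01100101

In CTR with a reused counter, both messages share the same keystream S_i, so C_i ⊕ C'_i = P_i ⊕ P'_i and thus P'_i = P_i ⊕ C_i ⊕ C'_i.
P'[1]: 0b01011010 ⊕ 0b01100010 ⊕ 0b00011000 = 0b00100000.
P'[2]: 0b01011010 ⊕ 0b01111011 ⊕ 0b10101100 = 0b10001101.
P'[3]: 0b11100000 ⊕ 0b11000010 ⊕ 0b11111011 = 0b11011001.
P'[4]: 0b10011011 ⊕ 0b10111000 ⊕ 0b01000110 = 0b01100101.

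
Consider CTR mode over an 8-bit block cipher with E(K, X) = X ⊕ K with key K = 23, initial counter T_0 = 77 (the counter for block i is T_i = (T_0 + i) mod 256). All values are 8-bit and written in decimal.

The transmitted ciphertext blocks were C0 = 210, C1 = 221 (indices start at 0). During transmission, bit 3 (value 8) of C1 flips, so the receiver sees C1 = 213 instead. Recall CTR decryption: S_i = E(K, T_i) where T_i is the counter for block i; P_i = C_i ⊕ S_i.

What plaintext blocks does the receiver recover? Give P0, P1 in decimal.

Only C1 changed, to 213. In CTR, a change in C_i flips the same bit in P_i only; the keystream is unaffected. Decrypting the received ciphertext:
P0: T = 77, S = E(K, T) = 90; 210 ⊕ 90 = 136.
P1: T = 78, S = E(K, T) = 89; 213 ⊕ 89 = 140.
Blocks that differ from the original plaintext: P1.

P0 = 136, P1 = 140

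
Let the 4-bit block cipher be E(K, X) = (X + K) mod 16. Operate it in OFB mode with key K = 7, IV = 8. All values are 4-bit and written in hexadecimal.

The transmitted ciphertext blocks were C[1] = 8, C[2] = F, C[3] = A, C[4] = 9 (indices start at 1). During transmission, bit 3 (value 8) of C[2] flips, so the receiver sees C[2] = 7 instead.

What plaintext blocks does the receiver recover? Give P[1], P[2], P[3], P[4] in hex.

P[1] = 7, P[2] = 1, P[3] = 7, P[4] = D

OFB decryption: S_i = E(K, S_{i−1}) with S_{0} = IV; P_i = C_i ⊕ S_i.
Only C[2] changed, to 7. In OFB, a change in C_i flips the same bit in P_i only; the keystream is unaffected. Decrypting the received ciphertext:
P[1]: S = E(K, 8) = F; 8 ⊕ F = 7.
P[2]: S = E(K, F) = 6; 7 ⊕ 6 = 1.
P[3]: S = E(K, 6) = D; A ⊕ D = 7.
P[4]: S = E(K, D) = 4; 9 ⊕ 4 = D.
Blocks that differ from the original plaintext: P[2].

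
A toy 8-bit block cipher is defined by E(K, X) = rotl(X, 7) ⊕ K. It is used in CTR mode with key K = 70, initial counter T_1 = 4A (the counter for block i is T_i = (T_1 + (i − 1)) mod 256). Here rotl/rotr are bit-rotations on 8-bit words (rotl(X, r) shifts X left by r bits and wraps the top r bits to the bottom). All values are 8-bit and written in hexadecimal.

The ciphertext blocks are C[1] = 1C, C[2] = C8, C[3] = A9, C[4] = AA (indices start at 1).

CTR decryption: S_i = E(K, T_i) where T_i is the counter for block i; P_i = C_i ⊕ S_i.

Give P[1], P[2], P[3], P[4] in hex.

P[1] = 49, P[2] = 1D, P[3] = FF, P[4] = 7C

P[1]: T = 4A, S = E(K, T) = 55; 1C ⊕ 55 = 49.
P[2]: T = 4B, S = E(K, T) = D5; C8 ⊕ D5 = 1D.
P[3]: T = 4C, S = E(K, T) = 56; A9 ⊕ 56 = FF.
P[4]: T = 4D, S = E(K, T) = D6; AA ⊕ D6 = 7C.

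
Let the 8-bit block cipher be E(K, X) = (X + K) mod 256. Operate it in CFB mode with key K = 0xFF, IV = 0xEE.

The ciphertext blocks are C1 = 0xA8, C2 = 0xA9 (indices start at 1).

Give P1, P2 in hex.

P1 = 0x45, P2 = 0x0E

CFB decryption: P_i = C_i ⊕ E(K, C_{i−1}), with C_{0} = IV.
P1: E(K, 0xEE) = 0xED; 0xA8 ⊕ 0xED = 0x45.
P2: E(K, 0xA8) = 0xA7; 0xA9 ⊕ 0xA7 = 0x0E.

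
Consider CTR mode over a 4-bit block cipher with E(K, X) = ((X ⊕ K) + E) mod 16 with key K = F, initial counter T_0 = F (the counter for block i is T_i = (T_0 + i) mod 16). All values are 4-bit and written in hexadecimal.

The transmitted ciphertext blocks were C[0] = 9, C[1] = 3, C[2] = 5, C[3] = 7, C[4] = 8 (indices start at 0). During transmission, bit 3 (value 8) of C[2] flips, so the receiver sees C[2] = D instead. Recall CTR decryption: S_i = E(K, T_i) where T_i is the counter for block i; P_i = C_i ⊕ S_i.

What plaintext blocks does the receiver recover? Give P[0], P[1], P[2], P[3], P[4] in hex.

Only C[2] changed, to D. In CTR, a change in C_i flips the same bit in P_i only; the keystream is unaffected. Decrypting the received ciphertext:
P[0]: T = F, S = E(K, T) = E; 9 ⊕ E = 7.
P[1]: T = 0, S = E(K, T) = D; 3 ⊕ D = E.
P[2]: T = 1, S = E(K, T) = C; D ⊕ C = 1.
P[3]: T = 2, S = E(K, T) = B; 7 ⊕ B = C.
P[4]: T = 3, S = E(K, T) = A; 8 ⊕ A = 2.
Blocks that differ from the original plaintext: P[2].

P[0] = 7, P[1] = E, P[2] = 1, P[3] = C, P[4] = 2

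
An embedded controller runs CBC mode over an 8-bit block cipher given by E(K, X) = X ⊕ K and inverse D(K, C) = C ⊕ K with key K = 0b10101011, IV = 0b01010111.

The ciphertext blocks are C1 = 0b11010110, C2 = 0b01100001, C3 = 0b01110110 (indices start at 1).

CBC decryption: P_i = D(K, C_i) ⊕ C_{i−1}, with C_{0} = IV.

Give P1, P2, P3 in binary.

P1 = 0b00101010, P2 = 0b00011100, P3 = 0b10111100

P1: D(K, 0b11010110) = 0b01111101; 0b01111101 ⊕ 0b01010111 = 0b00101010.
P2: D(K, 0b01100001) = 0b11001010; 0b11001010 ⊕ 0b11010110 = 0b00011100.
P3: D(K, 0b01110110) = 0b11011101; 0b11011101 ⊕ 0b01100001 = 0b10111100.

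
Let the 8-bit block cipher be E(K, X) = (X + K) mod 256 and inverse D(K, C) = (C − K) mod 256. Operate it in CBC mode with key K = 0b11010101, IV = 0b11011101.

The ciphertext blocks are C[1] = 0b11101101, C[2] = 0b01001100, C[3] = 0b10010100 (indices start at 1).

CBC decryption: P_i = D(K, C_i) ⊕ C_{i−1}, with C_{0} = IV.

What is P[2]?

P[2]: D(K, 0b01001100) = 0b01110111; 0b01110111 ⊕ 0b11101101 = 0b10011010.

P[2] = 0b10011010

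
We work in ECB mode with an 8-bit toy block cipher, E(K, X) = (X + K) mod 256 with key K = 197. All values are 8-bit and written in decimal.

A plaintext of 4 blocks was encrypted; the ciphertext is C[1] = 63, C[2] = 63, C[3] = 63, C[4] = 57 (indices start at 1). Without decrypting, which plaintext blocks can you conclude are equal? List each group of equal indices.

ECB encrypts each block independently with the same key, so equal ciphertext blocks imply equal plaintext blocks.
C[1] = C[2] = C[3] = 63, so P[1] = P[2] = P[3].

P[1] = P[2] = P[3]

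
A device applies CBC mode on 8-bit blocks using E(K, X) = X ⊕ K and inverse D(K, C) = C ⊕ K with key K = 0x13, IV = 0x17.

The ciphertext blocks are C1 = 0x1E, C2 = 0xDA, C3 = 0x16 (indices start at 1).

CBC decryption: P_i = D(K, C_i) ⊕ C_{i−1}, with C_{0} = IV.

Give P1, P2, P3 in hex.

P1: D(K, 0x1E) = 0x0D; 0x0D ⊕ 0x17 = 0x1A.
P2: D(K, 0xDA) = 0xC9; 0xC9 ⊕ 0x1E = 0xD7.
P3: D(K, 0x16) = 0x05; 0x05 ⊕ 0xDA = 0xDF.

P1 = 0x1A, P2 = 0xD7, P3 = 0xDF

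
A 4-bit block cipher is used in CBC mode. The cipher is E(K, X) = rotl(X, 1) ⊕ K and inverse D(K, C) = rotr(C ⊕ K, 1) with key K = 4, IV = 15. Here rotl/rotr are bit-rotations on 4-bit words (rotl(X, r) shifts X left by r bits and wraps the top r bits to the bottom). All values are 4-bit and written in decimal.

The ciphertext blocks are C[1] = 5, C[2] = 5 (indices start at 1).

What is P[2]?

CBC decryption: P_i = D(K, C_i) ⊕ C_{i−1}, with C_{0} = IV.
P[2]: D(K, 5) = 8; 8 ⊕ 5 = 13.

P[2] = 13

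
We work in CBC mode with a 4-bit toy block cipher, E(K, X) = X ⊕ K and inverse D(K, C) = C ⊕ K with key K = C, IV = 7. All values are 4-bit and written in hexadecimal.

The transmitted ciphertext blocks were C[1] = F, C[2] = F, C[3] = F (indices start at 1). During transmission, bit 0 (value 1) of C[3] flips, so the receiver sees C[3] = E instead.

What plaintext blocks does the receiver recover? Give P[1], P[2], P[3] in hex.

CBC decryption: P_i = D(K, C_i) ⊕ C_{i−1}, with C_{0} = IV.
Only C[3] changed, to E. In CBC, a change in C_i garbles P_i and flips the same bit in P_{i+1}. Decrypting the received ciphertext:
P[1]: D(K, F) = 3; 3 ⊕ 7 = 4.
P[2]: D(K, F) = 3; 3 ⊕ F = C.
P[3]: D(K, E) = 2; 2 ⊕ F = D.
Blocks that differ from the original plaintext: P[3].

P[1] = 4, P[2] = C, P[3] = D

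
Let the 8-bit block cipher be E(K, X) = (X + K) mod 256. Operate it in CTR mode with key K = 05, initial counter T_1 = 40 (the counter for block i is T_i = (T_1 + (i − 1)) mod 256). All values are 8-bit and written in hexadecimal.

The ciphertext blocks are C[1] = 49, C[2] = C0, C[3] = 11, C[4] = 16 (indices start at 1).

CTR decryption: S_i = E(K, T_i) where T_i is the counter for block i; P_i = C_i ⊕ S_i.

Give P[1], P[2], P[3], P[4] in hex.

P[1] = 0C, P[2] = 86, P[3] = 56, P[4] = 5E

P[1]: T = 40, S = E(K, T) = 45; 49 ⊕ 45 = 0C.
P[2]: T = 41, S = E(K, T) = 46; C0 ⊕ 46 = 86.
P[3]: T = 42, S = E(K, T) = 47; 11 ⊕ 47 = 56.
P[4]: T = 43, S = E(K, T) = 48; 16 ⊕ 48 = 5E.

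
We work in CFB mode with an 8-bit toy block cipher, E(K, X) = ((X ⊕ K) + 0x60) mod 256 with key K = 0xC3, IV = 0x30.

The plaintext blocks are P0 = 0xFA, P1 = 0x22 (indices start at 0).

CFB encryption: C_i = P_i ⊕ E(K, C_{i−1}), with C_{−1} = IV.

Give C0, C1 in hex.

C0 = 0xA9, C1 = 0xE8

C0: E(K, 0x30) = 0x53; 0xFA ⊕ 0x53 = 0xA9.
C1: E(K, 0xA9) = 0xCA; 0x22 ⊕ 0xCA = 0xE8.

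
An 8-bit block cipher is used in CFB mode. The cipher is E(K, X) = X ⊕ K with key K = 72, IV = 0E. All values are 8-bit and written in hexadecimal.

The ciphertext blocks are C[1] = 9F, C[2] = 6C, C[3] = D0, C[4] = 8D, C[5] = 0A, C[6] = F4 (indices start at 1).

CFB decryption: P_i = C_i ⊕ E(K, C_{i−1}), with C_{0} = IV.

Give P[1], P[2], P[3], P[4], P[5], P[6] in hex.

P[1] = E3, P[2] = 81, P[3] = CE, P[4] = 2F, P[5] = F5, P[6] = 8C

P[1]: E(K, 0E) = 7C; 9F ⊕ 7C = E3.
P[2]: E(K, 9F) = ED; 6C ⊕ ED = 81.
P[3]: E(K, 6C) = 1E; D0 ⊕ 1E = CE.
P[4]: E(K, D0) = A2; 8D ⊕ A2 = 2F.
P[5]: E(K, 8D) = FF; 0A ⊕ FF = F5.
P[6]: E(K, 0A) = 78; F4 ⊕ 78 = 8C.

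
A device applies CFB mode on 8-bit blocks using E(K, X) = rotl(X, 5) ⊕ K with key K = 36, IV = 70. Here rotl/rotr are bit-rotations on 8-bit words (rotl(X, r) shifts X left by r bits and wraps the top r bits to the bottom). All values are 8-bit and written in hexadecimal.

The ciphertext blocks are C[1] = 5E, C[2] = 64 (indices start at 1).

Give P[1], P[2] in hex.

CFB decryption: P_i = C_i ⊕ E(K, C_{i−1}), with C_{0} = IV.
P[1]: E(K, 70) = 38; 5E ⊕ 38 = 66.
P[2]: E(K, 5E) = FD; 64 ⊕ FD = 99.

P[1] = 66, P[2] = 99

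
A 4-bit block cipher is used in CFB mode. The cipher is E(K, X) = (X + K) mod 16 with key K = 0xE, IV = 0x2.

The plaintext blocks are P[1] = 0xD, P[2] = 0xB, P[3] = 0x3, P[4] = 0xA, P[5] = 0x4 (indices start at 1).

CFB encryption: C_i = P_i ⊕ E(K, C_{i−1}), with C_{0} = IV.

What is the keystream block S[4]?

C[1]: E(K, 0x2) = 0x0; 0xD ⊕ 0x0 = 0xD.
C[2]: E(K, 0xD) = 0xB; 0xB ⊕ 0xB = 0x0.
C[3]: E(K, 0x0) = 0xE; 0x3 ⊕ 0xE = 0xD.
C[4]: E(K, 0xD) = 0xB; 0xA ⊕ 0xB = 0x1.
So S[4] = 0xB.

0xB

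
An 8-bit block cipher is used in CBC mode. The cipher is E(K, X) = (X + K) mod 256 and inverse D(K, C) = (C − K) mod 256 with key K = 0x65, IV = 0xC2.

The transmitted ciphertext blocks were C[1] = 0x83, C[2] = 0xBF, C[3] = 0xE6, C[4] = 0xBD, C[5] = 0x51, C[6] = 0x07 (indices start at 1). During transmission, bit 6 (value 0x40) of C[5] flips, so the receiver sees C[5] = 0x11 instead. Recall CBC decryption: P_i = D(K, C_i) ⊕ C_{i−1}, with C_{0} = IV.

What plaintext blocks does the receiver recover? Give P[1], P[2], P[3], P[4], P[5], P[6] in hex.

P[1] = 0xDC, P[2] = 0xD9, P[3] = 0x3E, P[4] = 0xBE, P[5] = 0x11, P[6] = 0xB3

Only C[5] changed, to 0x11. In CBC, a change in C_i garbles P_i and flips the same bit in P_{i+1}. Decrypting the received ciphertext:
P[1]: D(K, 0x83) = 0x1E; 0x1E ⊕ 0xC2 = 0xDC.
P[2]: D(K, 0xBF) = 0x5A; 0x5A ⊕ 0x83 = 0xD9.
P[3]: D(K, 0xE6) = 0x81; 0x81 ⊕ 0xBF = 0x3E.
P[4]: D(K, 0xBD) = 0x58; 0x58 ⊕ 0xE6 = 0xBE.
P[5]: D(K, 0x11) = 0xAC; 0xAC ⊕ 0xBD = 0x11.
P[6]: D(K, 0x07) = 0xA2; 0xA2 ⊕ 0x11 = 0xB3.
Blocks that differ from the original plaintext: P[5], P[6].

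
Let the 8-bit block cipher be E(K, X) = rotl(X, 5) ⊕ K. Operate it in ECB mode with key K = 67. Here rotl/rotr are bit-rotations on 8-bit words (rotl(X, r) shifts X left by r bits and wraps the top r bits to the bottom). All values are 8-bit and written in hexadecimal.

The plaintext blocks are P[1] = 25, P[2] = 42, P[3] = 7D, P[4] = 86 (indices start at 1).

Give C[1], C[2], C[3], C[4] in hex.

ECB encryption: C_i = E(K, P_i).
C[1]: E(K, 25) = C3.
C[2]: E(K, 42) = 2F.
C[3]: E(K, 7D) = C8.
C[4]: E(K, 86) = B7.

C[1] = C3, C[2] = 2F, C[3] = C8, C[4] = B7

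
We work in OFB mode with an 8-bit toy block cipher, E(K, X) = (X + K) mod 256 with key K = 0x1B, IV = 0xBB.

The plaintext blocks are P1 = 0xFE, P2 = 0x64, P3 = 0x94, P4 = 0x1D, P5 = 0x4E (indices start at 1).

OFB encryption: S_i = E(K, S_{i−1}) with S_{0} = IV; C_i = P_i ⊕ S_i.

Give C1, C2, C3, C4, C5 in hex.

C1: S = E(K, 0xBB) = 0xD6; 0xFE ⊕ 0xD6 = 0x28.
C2: S = E(K, 0xD6) = 0xF1; 0x64 ⊕ 0xF1 = 0x95.
C3: S = E(K, 0xF1) = 0x0C; 0x94 ⊕ 0x0C = 0x98.
C4: S = E(K, 0x0C) = 0x27; 0x1D ⊕ 0x27 = 0x3A.
C5: S = E(K, 0x27) = 0x42; 0x4E ⊕ 0x42 = 0x0C.

C1 = 0x28, C2 = 0x95, C3 = 0x98, C4 = 0x3A, C5 = 0x0C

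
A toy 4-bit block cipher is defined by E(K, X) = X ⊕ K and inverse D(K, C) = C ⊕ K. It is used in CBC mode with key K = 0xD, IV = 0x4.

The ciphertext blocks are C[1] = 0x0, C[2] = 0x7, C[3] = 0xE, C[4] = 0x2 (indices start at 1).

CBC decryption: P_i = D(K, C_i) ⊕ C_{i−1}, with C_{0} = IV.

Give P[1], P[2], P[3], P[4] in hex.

P[1]: D(K, 0x0) = 0xD; 0xD ⊕ 0x4 = 0x9.
P[2]: D(K, 0x7) = 0xA; 0xA ⊕ 0x0 = 0xA.
P[3]: D(K, 0xE) = 0x3; 0x3 ⊕ 0x7 = 0x4.
P[4]: D(K, 0x2) = 0xF; 0xF ⊕ 0xE = 0x1.

P[1] = 0x9, P[2] = 0xA, P[3] = 0x4, P[4] = 0x1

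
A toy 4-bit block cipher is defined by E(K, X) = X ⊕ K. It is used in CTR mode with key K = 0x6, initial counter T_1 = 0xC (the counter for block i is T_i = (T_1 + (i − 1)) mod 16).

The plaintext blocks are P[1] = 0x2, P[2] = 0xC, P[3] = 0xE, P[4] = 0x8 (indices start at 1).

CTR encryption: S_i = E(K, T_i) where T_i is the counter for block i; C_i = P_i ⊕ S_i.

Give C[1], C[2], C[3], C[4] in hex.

C[1]: T = 0xC, S = E(K, T) = 0xA; 0x2 ⊕ 0xA = 0x8.
C[2]: T = 0xD, S = E(K, T) = 0xB; 0xC ⊕ 0xB = 0x7.
C[3]: T = 0xE, S = E(K, T) = 0x8; 0xE ⊕ 0x8 = 0x6.
C[4]: T = 0xF, S = E(K, T) = 0x9; 0x8 ⊕ 0x9 = 0x1.

C[1] = 0x8, C[2] = 0x7, C[3] = 0x6, C[4] = 0x1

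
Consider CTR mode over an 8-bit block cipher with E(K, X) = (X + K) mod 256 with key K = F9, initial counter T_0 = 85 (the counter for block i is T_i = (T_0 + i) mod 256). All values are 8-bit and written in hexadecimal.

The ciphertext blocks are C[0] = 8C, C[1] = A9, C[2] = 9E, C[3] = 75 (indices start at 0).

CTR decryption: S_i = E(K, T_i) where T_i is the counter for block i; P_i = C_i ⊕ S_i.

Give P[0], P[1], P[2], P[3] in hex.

P[0]: T = 85, S = E(K, T) = 7E; 8C ⊕ 7E = F2.
P[1]: T = 86, S = E(K, T) = 7F; A9 ⊕ 7F = D6.
P[2]: T = 87, S = E(K, T) = 80; 9E ⊕ 80 = 1E.
P[3]: T = 88, S = E(K, T) = 81; 75 ⊕ 81 = F4.

P[0] = F2, P[1] = D6, P[2] = 1E, P[3] = F4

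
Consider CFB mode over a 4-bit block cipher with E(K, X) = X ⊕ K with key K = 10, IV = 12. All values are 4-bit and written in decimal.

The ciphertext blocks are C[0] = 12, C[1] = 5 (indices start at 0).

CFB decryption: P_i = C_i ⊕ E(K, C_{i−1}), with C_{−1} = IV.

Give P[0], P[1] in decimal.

P[0] = 10, P[1] = 3

P[0]: E(K, 12) = 6; 12 ⊕ 6 = 10.
P[1]: E(K, 12) = 6; 5 ⊕ 6 = 3.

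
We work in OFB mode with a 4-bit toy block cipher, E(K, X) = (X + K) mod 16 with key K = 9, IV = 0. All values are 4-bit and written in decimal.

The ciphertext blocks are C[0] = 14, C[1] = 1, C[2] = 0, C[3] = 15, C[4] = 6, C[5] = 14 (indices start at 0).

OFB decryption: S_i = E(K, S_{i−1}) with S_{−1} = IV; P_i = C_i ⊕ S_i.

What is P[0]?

P[0]: S = E(K, 0) = 9; 14 ⊕ 9 = 7.

P[0] = 7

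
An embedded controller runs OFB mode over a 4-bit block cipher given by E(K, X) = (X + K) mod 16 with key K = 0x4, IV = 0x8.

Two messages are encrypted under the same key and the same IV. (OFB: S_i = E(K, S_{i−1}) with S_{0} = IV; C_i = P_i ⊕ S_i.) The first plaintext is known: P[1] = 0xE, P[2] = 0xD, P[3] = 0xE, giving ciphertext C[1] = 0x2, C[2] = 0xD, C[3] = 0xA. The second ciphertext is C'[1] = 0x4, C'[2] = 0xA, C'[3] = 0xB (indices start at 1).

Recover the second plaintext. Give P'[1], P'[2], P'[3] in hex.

P'[1] = 0x8, P'[2] = 0xA, P'[3] = 0xF

In OFB with a reused IV, both messages share the same keystream S_i, so C_i ⊕ C'_i = P_i ⊕ P'_i and thus P'_i = P_i ⊕ C_i ⊕ C'_i.
P'[1]: 0xE ⊕ 0x2 ⊕ 0x4 = 0x8.
P'[2]: 0xD ⊕ 0xD ⊕ 0xA = 0xA.
P'[3]: 0xE ⊕ 0xA ⊕ 0xB = 0xF.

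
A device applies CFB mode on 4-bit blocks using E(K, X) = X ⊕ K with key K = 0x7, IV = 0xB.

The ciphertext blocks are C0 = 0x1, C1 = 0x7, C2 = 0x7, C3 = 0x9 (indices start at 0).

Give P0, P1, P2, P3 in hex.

P0 = 0xD, P1 = 0x1, P2 = 0x7, P3 = 0x9

CFB decryption: P_i = C_i ⊕ E(K, C_{i−1}), with C_{−1} = IV.
P0: E(K, 0xB) = 0xC; 0x1 ⊕ 0xC = 0xD.
P1: E(K, 0x1) = 0x6; 0x7 ⊕ 0x6 = 0x1.
P2: E(K, 0x7) = 0x0; 0x7 ⊕ 0x0 = 0x7.
P3: E(K, 0x7) = 0x0; 0x9 ⊕ 0x0 = 0x9.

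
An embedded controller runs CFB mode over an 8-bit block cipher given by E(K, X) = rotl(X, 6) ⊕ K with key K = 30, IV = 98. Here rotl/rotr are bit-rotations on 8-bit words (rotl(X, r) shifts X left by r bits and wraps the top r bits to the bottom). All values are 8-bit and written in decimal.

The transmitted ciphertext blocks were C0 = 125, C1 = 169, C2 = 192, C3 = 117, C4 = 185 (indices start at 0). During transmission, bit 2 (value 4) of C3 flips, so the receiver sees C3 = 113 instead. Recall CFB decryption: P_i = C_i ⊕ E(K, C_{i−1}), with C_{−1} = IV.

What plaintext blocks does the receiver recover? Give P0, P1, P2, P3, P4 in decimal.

Only C3 changed, to 113. In CFB, a change in C_i flips the same bit in P_i and garbles P_{i+1}. Decrypting the received ciphertext:
P0: E(K, 98) = 134; 125 ⊕ 134 = 251.
P1: E(K, 125) = 65; 169 ⊕ 65 = 232.
P2: E(K, 169) = 116; 192 ⊕ 116 = 180.
P3: E(K, 192) = 46; 113 ⊕ 46 = 95.
P4: E(K, 113) = 66; 185 ⊕ 66 = 251.
Blocks that differ from the original plaintext: P3, P4.

P0 = 251, P1 = 232, P2 = 180, P3 = 95, P4 = 251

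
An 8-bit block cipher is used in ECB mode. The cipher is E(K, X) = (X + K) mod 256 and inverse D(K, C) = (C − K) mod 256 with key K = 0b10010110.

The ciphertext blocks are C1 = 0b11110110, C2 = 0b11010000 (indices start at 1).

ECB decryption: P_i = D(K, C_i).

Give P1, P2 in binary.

P1 = 0b01100000, P2 = 0b00111010

P1: D(K, 0b11110110) = 0b01100000.
P2: D(K, 0b11010000) = 0b00111010.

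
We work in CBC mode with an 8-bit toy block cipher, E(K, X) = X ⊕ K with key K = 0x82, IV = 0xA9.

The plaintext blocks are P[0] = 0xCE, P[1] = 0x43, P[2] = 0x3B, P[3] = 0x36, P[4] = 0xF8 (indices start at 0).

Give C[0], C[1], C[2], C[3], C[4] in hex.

CBC encryption: C_i = E(K, P_i ⊕ C_{i−1}), with C_{−1} = IV.
C[0]: P[0] ⊕ 0xA9 = 0x67; E(K, 0x67) = 0xE5.
C[1]: P[1] ⊕ 0xE5 = 0xA6; E(K, 0xA6) = 0x24.
C[2]: P[2] ⊕ 0x24 = 0x1F; E(K, 0x1F) = 0x9D.
C[3]: P[3] ⊕ 0x9D = 0xAB; E(K, 0xAB) = 0x29.
C[4]: P[4] ⊕ 0x29 = 0xD1; E(K, 0xD1) = 0x53.

C[0] = 0xE5, C[1] = 0x24, C[2] = 0x9D, C[3] = 0x29, C[4] = 0x53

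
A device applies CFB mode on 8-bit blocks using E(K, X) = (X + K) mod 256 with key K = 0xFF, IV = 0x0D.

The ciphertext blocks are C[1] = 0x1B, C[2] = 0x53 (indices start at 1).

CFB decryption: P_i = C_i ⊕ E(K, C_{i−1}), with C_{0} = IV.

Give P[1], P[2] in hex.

P[1] = 0x17, P[2] = 0x49

P[1]: E(K, 0x0D) = 0x0C; 0x1B ⊕ 0x0C = 0x17.
P[2]: E(K, 0x1B) = 0x1A; 0x53 ⊕ 0x1A = 0x49.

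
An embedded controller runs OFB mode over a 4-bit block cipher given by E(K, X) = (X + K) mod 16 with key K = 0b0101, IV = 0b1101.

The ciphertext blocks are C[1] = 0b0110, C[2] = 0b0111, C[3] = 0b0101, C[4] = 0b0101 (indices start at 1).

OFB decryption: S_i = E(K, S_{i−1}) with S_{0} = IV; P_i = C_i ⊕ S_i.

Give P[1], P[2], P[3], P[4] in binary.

P[1]: S = E(K, 0b1101) = 0b0010; 0b0110 ⊕ 0b0010 = 0b0100.
P[2]: S = E(K, 0b0010) = 0b0111; 0b0111 ⊕ 0b0111 = 0b0000.
P[3]: S = E(K, 0b0111) = 0b1100; 0b0101 ⊕ 0b1100 = 0b1001.
P[4]: S = E(K, 0b1100) = 0b0001; 0b0101 ⊕ 0b0001 = 0b0100.

P[1] = 0b0100, P[2] = 0b0000, P[3] = 0b1001, P[4] = 0b0100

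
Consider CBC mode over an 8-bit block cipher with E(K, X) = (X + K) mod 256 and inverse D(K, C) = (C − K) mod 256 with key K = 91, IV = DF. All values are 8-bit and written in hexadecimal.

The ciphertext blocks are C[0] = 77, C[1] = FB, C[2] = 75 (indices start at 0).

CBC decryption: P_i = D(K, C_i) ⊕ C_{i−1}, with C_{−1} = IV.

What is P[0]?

P[0]: D(K, 77) = E6; E6 ⊕ DF = 39.

P[0] = 39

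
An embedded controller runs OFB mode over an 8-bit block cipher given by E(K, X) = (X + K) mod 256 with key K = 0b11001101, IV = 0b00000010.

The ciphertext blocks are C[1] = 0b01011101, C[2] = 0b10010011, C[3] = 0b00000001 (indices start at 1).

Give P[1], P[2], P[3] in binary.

OFB decryption: S_i = E(K, S_{i−1}) with S_{0} = IV; P_i = C_i ⊕ S_i.
P[1]: S = E(K, 0b00000010) = 0b11001111; 0b01011101 ⊕ 0b11001111 = 0b10010010.
P[2]: S = E(K, 0b11001111) = 0b10011100; 0b10010011 ⊕ 0b10011100 = 0b00001111.
P[3]: S = E(K, 0b10011100) = 0b01101001; 0b00000001 ⊕ 0b01101001 = 0b01101000.

P[1] = 0b10010010, P[2] = 0b00001111, P[3] = 0b01101000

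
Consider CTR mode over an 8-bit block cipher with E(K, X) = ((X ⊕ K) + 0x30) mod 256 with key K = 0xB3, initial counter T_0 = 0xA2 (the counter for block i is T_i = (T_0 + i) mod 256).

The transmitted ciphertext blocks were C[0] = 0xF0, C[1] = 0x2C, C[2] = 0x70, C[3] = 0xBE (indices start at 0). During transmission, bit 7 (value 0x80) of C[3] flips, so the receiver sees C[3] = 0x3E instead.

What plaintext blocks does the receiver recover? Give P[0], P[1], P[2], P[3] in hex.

CTR decryption: S_i = E(K, T_i) where T_i is the counter for block i; P_i = C_i ⊕ S_i.
Only C[3] changed, to 0x3E. In CTR, a change in C_i flips the same bit in P_i only; the keystream is unaffected. Decrypting the received ciphertext:
P[0]: T = 0xA2, S = E(K, T) = 0x41; 0xF0 ⊕ 0x41 = 0xB1.
P[1]: T = 0xA3, S = E(K, T) = 0x40; 0x2C ⊕ 0x40 = 0x6C.
P[2]: T = 0xA4, S = E(K, T) = 0x47; 0x70 ⊕ 0x47 = 0x37.
P[3]: T = 0xA5, S = E(K, T) = 0x46; 0x3E ⊕ 0x46 = 0x78.
Blocks that differ from the original plaintext: P[3].

P[0] = 0xB1, P[1] = 0x6C, P[2] = 0x37, P[3] = 0x78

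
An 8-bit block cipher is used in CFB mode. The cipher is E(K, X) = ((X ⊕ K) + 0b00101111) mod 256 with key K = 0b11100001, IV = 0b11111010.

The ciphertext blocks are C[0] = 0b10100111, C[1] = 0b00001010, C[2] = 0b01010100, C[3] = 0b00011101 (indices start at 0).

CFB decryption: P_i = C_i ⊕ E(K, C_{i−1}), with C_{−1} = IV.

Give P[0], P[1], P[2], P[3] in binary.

P[0]: E(K, 0b11111010) = 0b01001010; 0b10100111 ⊕ 0b01001010 = 0b11101101.
P[1]: E(K, 0b10100111) = 0b01110101; 0b00001010 ⊕ 0b01110101 = 0b01111111.
P[2]: E(K, 0b00001010) = 0b00011010; 0b01010100 ⊕ 0b00011010 = 0b01001110.
P[3]: E(K, 0b01010100) = 0b11100100; 0b00011101 ⊕ 0b11100100 = 0b11111001.

P[0] = 0b11101101, P[1] = 0b01111111, P[2] = 0b01001110, P[3] = 0b11111001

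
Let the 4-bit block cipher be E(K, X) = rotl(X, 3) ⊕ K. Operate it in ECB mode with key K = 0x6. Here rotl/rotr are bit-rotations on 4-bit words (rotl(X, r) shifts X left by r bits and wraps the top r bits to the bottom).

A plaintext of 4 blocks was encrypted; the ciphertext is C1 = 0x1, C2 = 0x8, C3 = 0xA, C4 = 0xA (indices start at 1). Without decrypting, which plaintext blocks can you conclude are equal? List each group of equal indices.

ECB encrypts each block independently with the same key, so equal ciphertext blocks imply equal plaintext blocks.
C3 = C4 = 0xA, so P3 = P4.

P3 = P4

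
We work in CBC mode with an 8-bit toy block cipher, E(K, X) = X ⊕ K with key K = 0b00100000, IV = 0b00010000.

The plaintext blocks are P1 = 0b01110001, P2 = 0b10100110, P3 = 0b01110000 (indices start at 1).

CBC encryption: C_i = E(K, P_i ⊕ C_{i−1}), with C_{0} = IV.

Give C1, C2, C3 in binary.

C1 = 0b01000001, C2 = 0b11000111, C3 = 0b10010111

C1: P1 ⊕ 0b00010000 = 0b01100001; E(K, 0b01100001) = 0b01000001.
C2: P2 ⊕ 0b01000001 = 0b11100111; E(K, 0b11100111) = 0b11000111.
C3: P3 ⊕ 0b11000111 = 0b10110111; E(K, 0b10110111) = 0b10010111.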